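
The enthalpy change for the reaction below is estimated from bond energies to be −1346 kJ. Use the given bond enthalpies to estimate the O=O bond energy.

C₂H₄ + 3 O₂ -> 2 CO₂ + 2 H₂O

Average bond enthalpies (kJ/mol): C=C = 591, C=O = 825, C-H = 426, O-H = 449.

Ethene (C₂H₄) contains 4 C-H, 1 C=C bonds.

Let D be the O=O bond energy.
Σ(broken) = 4×426 + 1×591 + 3×D = 2295 + 3D
Σ(formed) = 4×825 + 4×449 = 5096
ΔH = Σ(broken) − Σ(formed) = (2295 + 3D) − (5096) = −2801 + 3D
Setting this equal to −1346 kJ gives 3D = 1455, so D = 485 kJ/mol.

D(O=O) ≈ 485 kJ/mol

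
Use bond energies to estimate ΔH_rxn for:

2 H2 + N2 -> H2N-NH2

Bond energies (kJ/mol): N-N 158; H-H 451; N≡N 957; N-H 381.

Bonds broken (reactants):
  H-H: 2 × 451 = 902
  N≡N: 1 × 957 = 957
  Σ(broken) = 1859 kJ
Bonds formed (products):
  N-H: 4 × 381 = 1524
  N-N: 1 × 158 = 158
  Σ(formed) = 1682 kJ
ΔH = Σ(broken) − Σ(formed) = 1859 − 1682 = +177 kJ

ΔH ≈ +177 kJ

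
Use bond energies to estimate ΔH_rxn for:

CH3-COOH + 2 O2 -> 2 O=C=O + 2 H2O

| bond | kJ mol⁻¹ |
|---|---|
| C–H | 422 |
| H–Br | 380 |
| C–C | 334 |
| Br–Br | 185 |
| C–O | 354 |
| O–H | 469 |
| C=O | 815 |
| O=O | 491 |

Bonds broken (reactants):
  C–C: 1 × 334 = 334
  C–H: 3 × 422 = 1266
  C–O: 1 × 354 = 354
  C=O: 1 × 815 = 815
  O–H: 1 × 469 = 469
  O=O: 2 × 491 = 982
  Σ(broken) = 4220 kJ
Bonds formed (products):
  C=O: 4 × 815 = 3260
  O–H: 4 × 469 = 1876
  Σ(formed) = 5136 kJ
ΔH = Σ(broken) − Σ(formed) = 4220 − 5136 = −916 kJ

ΔH ≈ −916 kJ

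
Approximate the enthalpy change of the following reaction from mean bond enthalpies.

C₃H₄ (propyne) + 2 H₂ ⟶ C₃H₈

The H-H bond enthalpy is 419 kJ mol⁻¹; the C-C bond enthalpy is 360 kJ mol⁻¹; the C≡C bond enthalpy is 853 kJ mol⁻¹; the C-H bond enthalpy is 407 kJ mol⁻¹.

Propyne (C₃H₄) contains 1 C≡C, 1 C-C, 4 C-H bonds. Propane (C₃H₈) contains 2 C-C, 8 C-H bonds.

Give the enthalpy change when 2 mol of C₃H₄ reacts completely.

Bonds broken (reactants):
  C≡C: 1 × 853 = 853
  C-C: 1 × 360 = 360
  C-H: 4 × 407 = 1628
  H-H: 2 × 419 = 838
  Σ(broken) = 3679 kJ
Bonds formed (products):
  C-C: 2 × 360 = 720
  C-H: 8 × 407 = 3256
  Σ(formed) = 3976 kJ
ΔH = Σ(broken) − Σ(formed) = 3679 − 3976 = −297 kJ
For 2× the reaction as written: 2 × (−297) = −594 kJ

ΔH = −594 kJ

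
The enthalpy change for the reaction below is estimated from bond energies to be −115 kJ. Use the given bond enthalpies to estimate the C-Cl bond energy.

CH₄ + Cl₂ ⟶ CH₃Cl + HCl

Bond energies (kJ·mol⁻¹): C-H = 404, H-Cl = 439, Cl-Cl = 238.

Let D be the C-Cl bond energy.
Σ(broken) = 4×404 + 1×238 = 1854
Σ(formed) = 1×D + 3×404 + 1×439 = 1651 + D
ΔH = Σ(broken) − Σ(formed) = (1854) − (1651 + D) = +203 − D
Setting this equal to −115 kJ gives D = 318 kJ/mol.

D(C-Cl) ≈ 318 kJ/mol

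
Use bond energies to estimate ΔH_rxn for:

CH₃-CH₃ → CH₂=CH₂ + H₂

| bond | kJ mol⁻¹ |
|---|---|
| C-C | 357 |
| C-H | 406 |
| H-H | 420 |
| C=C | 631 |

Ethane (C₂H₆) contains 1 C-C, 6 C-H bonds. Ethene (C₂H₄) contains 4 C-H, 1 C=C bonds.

ΔH ≈ +118 kJ

Bonds broken (reactants):
  C-C: 1 × 357 = 357
  C-H: 6 × 406 = 2436
  Σ(broken) = 2793 kJ
Bonds formed (products):
  C-H: 4 × 406 = 1624
  C=C: 1 × 631 = 631
  H-H: 1 × 420 = 420
  Σ(formed) = 2675 kJ
ΔH = Σ(broken) − Σ(formed) = 2793 − 2675 = +118 kJ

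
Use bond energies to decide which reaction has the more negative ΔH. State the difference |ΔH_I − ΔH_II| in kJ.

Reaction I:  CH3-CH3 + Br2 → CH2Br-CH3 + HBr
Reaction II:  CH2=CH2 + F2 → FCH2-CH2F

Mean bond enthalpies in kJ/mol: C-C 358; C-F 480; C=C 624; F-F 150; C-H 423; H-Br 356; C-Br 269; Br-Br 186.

Reaction I:
  Bonds broken (reactants):
    Br-Br: 1 × 186 = 186
    C-C: 1 × 358 = 358
    C-H: 6 × 423 = 2538
    Σ(broken) = 3082 kJ
  Bonds formed (products):
    C-Br: 1 × 269 = 269
    C-C: 1 × 358 = 358
    C-H: 5 × 423 = 2115
    H-Br: 1 × 356 = 356
    Σ(formed) = 3098 kJ
  ΔH_I = 3082 − 3098 = −16 kJ
Reaction II:
  Bonds broken (reactants):
    C-H: 4 × 423 = 1692
    C=C: 1 × 624 = 624
    F-F: 1 × 150 = 150
    Σ(broken) = 2466 kJ
  Bonds formed (products):
    C-C: 1 × 358 = 358
    C-F: 2 × 480 = 960
    C-H: 4 × 423 = 1692
    Σ(formed) = 3010 kJ
  ΔH_II = 2466 − 3010 = −544 kJ
ΔH_I − ΔH_II = +528 kJ, so reaction II has the more negative ΔH; |ΔH_I − ΔH_II| = 528 kJ.

Reaction II, by 528 kJ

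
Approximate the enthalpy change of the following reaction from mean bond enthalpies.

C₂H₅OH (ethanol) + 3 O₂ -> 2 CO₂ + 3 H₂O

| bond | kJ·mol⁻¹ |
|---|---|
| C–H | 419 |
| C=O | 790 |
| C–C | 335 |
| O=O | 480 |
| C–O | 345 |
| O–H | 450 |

ΔH ≈ −1195 kJ

Bonds broken (reactants):
  C–C: 1 × 335 = 335
  C–H: 5 × 419 = 2095
  C–O: 1 × 345 = 345
  O–H: 1 × 450 = 450
  O=O: 3 × 480 = 1440
  Σ(broken) = 4665 kJ
Bonds formed (products):
  C=O: 4 × 790 = 3160
  O–H: 6 × 450 = 2700
  Σ(formed) = 5860 kJ
ΔH = Σ(broken) − Σ(formed) = 4665 − 5860 = −1195 kJ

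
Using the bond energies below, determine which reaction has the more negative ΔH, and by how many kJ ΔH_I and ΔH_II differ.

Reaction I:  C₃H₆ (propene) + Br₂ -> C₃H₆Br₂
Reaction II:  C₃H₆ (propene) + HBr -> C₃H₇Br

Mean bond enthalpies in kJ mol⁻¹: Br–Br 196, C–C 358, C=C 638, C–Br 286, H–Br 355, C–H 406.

Reaction I:
  Bonds broken (reactants):
    Br–Br: 1 × 196 = 196
    C–C: 1 × 358 = 358
    C–H: 6 × 406 = 2436
    C=C: 1 × 638 = 638
    Σ(broken) = 3628 kJ
  Bonds formed (products):
    C–Br: 2 × 286 = 572
    C–C: 2 × 358 = 716
    C–H: 6 × 406 = 2436
    Σ(formed) = 3724 kJ
  ΔH_I = 3628 − 3724 = −96 kJ
Reaction II:
  Bonds broken (reactants):
    C–C: 1 × 358 = 358
    C–H: 6 × 406 = 2436
    C=C: 1 × 638 = 638
    H–Br: 1 × 355 = 355
    Σ(broken) = 3787 kJ
  Bonds formed (products):
    C–Br: 1 × 286 = 286
    C–C: 2 × 358 = 716
    C–H: 7 × 406 = 2842
    Σ(formed) = 3844 kJ
  ΔH_II = 3787 − 3844 = −57 kJ
ΔH_I − ΔH_II = −39 kJ, so reaction I has the more negative ΔH; |ΔH_I − ΔH_II| = 39 kJ.

Reaction I, by 39 kJ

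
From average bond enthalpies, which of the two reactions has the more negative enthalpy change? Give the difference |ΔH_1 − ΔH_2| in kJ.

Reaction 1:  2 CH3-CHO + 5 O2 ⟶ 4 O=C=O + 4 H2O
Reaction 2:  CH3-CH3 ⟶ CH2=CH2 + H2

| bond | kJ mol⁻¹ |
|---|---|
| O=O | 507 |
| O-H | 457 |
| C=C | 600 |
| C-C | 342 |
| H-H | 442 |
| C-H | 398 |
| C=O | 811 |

Reaction 1, by 2215 kJ

Reaction 1:
  Bonds broken (reactants):
    C-C: 2 × 342 = 684
    C-H: 8 × 398 = 3184
    C=O: 2 × 811 = 1622
    O=O: 5 × 507 = 2535
    Σ(broken) = 8025 kJ
  Bonds formed (products):
    C=O: 8 × 811 = 6488
    O-H: 8 × 457 = 3656
    Σ(formed) = 10144 kJ
  ΔH_1 = 8025 − 10144 = −2119 kJ
Reaction 2:
  Bonds broken (reactants):
    C-C: 1 × 342 = 342
    C-H: 6 × 398 = 2388
    Σ(broken) = 2730 kJ
  Bonds formed (products):
    C-H: 4 × 398 = 1592
    C=C: 1 × 600 = 600
    H-H: 1 × 442 = 442
    Σ(formed) = 2634 kJ
  ΔH_2 = 2730 − 2634 = +96 kJ
ΔH_1 − ΔH_2 = −2215 kJ, so reaction 1 has the more negative ΔH; |ΔH_1 − ΔH_2| = 2215 kJ.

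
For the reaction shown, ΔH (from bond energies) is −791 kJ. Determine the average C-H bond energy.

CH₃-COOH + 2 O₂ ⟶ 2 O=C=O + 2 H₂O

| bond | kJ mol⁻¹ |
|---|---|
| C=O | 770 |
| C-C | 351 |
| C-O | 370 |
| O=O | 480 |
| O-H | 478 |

D(C-H) ≈ 424 kJ/mol

Let D be the C-H bond energy.
Σ(broken) = 1×351 + 3×D + 1×370 + 1×770 + 1×478 + 2×480 = 2929 + 3D
Σ(formed) = 4×770 + 4×478 = 4992
ΔH = Σ(broken) − Σ(formed) = (2929 + 3D) − (4992) = −2063 + 3D
Setting this equal to −791 kJ gives 3D = 1272, so D = 424 kJ/mol.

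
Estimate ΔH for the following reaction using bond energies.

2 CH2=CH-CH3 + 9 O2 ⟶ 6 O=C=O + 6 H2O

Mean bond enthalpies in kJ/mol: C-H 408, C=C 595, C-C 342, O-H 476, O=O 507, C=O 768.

ΔH ≈ −3595 kJ

Bonds broken (reactants):
  C-C: 2 × 342 = 684
  C-H: 12 × 408 = 4896
  C=C: 2 × 595 = 1190
  O=O: 9 × 507 = 4563
  Σ(broken) = 11333 kJ
Bonds formed (products):
  C=O: 12 × 768 = 9216
  O-H: 12 × 476 = 5712
  Σ(formed) = 14928 kJ
ΔH = Σ(broken) − Σ(formed) = 11333 − 14928 = −3595 kJ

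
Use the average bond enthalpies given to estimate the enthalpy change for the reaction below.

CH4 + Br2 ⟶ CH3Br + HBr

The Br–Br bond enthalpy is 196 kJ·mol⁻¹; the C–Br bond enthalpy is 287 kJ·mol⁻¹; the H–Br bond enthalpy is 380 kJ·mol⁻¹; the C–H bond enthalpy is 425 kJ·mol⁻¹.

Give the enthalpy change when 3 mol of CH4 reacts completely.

Bonds broken (reactants):
  Br–Br: 1 × 196 = 196
  C–H: 4 × 425 = 1700
  Σ(broken) = 1896 kJ
Bonds formed (products):
  C–Br: 1 × 287 = 287
  C–H: 3 × 425 = 1275
  H–Br: 1 × 380 = 380
  Σ(formed) = 1942 kJ
ΔH = Σ(broken) − Σ(formed) = 1896 − 1942 = −46 kJ
For 3× the reaction as written: 3 × (−46) = −138 kJ

ΔH = −138 kJ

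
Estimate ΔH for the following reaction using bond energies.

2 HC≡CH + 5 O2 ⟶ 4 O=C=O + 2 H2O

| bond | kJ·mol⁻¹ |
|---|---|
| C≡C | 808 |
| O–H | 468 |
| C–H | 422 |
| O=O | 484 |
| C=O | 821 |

ΔH ≈ −2716 kJ

Bonds broken (reactants):
  C≡C: 2 × 808 = 1616
  C–H: 4 × 422 = 1688
  O=O: 5 × 484 = 2420
  Σ(broken) = 5724 kJ
Bonds formed (products):
  C=O: 8 × 821 = 6568
  O–H: 4 × 468 = 1872
  Σ(formed) = 8440 kJ
ΔH = Σ(broken) − Σ(formed) = 5724 − 8440 = −2716 kJ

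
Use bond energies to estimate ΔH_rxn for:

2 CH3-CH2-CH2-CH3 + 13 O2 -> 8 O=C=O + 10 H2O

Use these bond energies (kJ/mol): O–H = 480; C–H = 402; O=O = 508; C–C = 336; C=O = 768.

ΔH ≈ −5228 kJ

Bonds broken (reactants):
  C–C: 6 × 336 = 2016
  C–H: 20 × 402 = 8040
  O=O: 13 × 508 = 6604
  Σ(broken) = 16660 kJ
Bonds formed (products):
  C=O: 16 × 768 = 12288
  O–H: 20 × 480 = 9600
  Σ(formed) = 21888 kJ
ΔH = Σ(broken) − Σ(formed) = 16660 − 21888 = −5228 kJ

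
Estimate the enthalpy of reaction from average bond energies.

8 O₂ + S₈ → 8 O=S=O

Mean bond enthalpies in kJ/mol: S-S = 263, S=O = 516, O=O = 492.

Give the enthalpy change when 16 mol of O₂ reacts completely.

Bonds broken (reactants):
  O=O: 8 × 492 = 3936
  S-S: 8 × 263 = 2104
  Σ(broken) = 6040 kJ
Bonds formed (products):
  S=O: 16 × 516 = 8256
  Σ(formed) = 8256 kJ
ΔH = Σ(broken) − Σ(formed) = 6040 − 8256 = −2216 kJ
For 2× the reaction as written: 2 × (−2216) = −4432 kJ

ΔH = −4432 kJ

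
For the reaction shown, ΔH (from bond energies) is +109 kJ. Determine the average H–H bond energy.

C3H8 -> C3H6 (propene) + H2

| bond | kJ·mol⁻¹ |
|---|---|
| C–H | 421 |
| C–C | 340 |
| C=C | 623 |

D(H–H) ≈ 450 kJ/mol

Let D be the H–H bond energy.
Σ(broken) = 2×340 + 8×421 = 4048
Σ(formed) = 1×340 + 6×421 + 1×623 + 1×D = 3489 + D
ΔH = Σ(broken) − Σ(formed) = (4048) − (3489 + D) = +559 − D
Setting this equal to +109 kJ gives D = 450 kJ/mol.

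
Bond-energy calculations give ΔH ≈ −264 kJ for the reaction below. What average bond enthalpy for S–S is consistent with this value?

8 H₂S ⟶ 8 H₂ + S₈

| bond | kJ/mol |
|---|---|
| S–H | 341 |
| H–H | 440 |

D(S–S) ≈ 275 kJ/mol

Let D be the S–S bond energy.
Σ(broken) = 16×341 = 5456
Σ(formed) = 8×440 + 8×D = 3520 + 8D
ΔH = Σ(broken) − Σ(formed) = (5456) − (3520 + 8D) = +1936 − 8D
Setting this equal to −264 kJ gives 8D = 2200, so D = 275 kJ/mol.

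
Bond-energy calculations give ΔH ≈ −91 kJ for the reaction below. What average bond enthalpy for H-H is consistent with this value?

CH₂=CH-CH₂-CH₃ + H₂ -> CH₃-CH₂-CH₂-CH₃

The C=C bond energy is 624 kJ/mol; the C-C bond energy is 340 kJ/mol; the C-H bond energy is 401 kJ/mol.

Let D be the H-H bond energy.
Σ(broken) = 2×340 + 8×401 + 1×624 + 1×D = 4512 + D
Σ(formed) = 3×340 + 10×401 = 5030
ΔH = Σ(broken) − Σ(formed) = (4512 + D) − (5030) = −518 + D
Setting this equal to −91 kJ gives D = 427 kJ/mol.

D(H-H) ≈ 427 kJ/mol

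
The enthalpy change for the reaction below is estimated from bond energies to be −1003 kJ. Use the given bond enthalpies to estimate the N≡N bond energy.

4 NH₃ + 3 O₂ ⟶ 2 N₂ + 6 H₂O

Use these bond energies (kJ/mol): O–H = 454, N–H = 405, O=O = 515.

D(N≡N) ≈ 980 kJ/mol

Let D be the N≡N bond energy.
Σ(broken) = 12×405 + 3×515 = 6405
Σ(formed) = 2×D + 12×454 = 5448 + 2D
ΔH = Σ(broken) − Σ(formed) = (6405) − (5448 + 2D) = +957 − 2D
Setting this equal to −1003 kJ gives 2D = 1960, so D = 980 kJ/mol.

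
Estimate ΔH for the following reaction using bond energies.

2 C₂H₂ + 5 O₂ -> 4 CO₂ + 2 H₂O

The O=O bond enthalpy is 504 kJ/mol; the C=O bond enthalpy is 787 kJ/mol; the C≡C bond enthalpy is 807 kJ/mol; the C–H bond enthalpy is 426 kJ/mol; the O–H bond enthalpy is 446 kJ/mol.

Bonds broken (reactants):
  C≡C: 2 × 807 = 1614
  C–H: 4 × 426 = 1704
  O=O: 5 × 504 = 2520
  Σ(broken) = 5838 kJ
Bonds formed (products):
  C=O: 8 × 787 = 6296
  O–H: 4 × 446 = 1784
  Σ(formed) = 8080 kJ
ΔH = Σ(broken) − Σ(formed) = 5838 − 8080 = −2242 kJ

ΔH ≈ −2242 kJ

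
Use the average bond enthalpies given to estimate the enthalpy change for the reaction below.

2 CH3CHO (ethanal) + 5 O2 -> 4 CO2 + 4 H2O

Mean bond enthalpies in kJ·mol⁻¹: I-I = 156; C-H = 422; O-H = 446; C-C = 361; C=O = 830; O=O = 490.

Bonds broken (reactants):
  C-C: 2 × 361 = 722
  C-H: 8 × 422 = 3376
  C=O: 2 × 830 = 1660
  O=O: 5 × 490 = 2450
  Σ(broken) = 8208 kJ
Bonds formed (products):
  C=O: 8 × 830 = 6640
  O-H: 8 × 446 = 3568
  Σ(formed) = 10208 kJ
ΔH = Σ(broken) − Σ(formed) = 8208 − 10208 = −2000 kJ

ΔH ≈ −2000 kJ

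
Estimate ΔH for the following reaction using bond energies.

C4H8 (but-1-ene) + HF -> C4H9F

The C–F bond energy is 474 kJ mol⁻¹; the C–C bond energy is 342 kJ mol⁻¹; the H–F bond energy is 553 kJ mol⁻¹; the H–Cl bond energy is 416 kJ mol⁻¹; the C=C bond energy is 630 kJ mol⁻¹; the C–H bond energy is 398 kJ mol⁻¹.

ΔH ≈ −31 kJ

Bonds broken (reactants):
  C–C: 2 × 342 = 684
  C–H: 8 × 398 = 3184
  C=C: 1 × 630 = 630
  H–F: 1 × 553 = 553
  Σ(broken) = 5051 kJ
Bonds formed (products):
  C–C: 3 × 342 = 1026
  C–F: 1 × 474 = 474
  C–H: 9 × 398 = 3582
  Σ(formed) = 5082 kJ
ΔH = Σ(broken) − Σ(formed) = 5051 − 5082 = −31 kJ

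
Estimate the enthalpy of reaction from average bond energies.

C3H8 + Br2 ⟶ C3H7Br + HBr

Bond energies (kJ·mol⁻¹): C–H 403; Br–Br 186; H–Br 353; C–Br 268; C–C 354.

ΔH ≈ −32 kJ

Bonds broken (reactants):
  Br–Br: 1 × 186 = 186
  C–C: 2 × 354 = 708
  C–H: 8 × 403 = 3224
  Σ(broken) = 4118 kJ
Bonds formed (products):
  C–Br: 1 × 268 = 268
  C–C: 2 × 354 = 708
  C–H: 7 × 403 = 2821
  H–Br: 1 × 353 = 353
  Σ(formed) = 4150 kJ
ΔH = Σ(broken) − Σ(formed) = 4118 − 4150 = −32 kJ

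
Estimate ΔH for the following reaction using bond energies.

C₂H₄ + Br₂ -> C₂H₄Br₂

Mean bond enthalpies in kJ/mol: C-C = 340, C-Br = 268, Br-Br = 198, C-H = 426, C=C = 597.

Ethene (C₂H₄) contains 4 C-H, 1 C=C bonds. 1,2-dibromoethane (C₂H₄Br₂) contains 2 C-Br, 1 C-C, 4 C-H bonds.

ΔH ≈ −81 kJ

Bonds broken (reactants):
  Br-Br: 1 × 198 = 198
  C-H: 4 × 426 = 1704
  C=C: 1 × 597 = 597
  Σ(broken) = 2499 kJ
Bonds formed (products):
  C-Br: 2 × 268 = 536
  C-C: 1 × 340 = 340
  C-H: 4 × 426 = 1704
  Σ(formed) = 2580 kJ
ΔH = Σ(broken) − Σ(formed) = 2499 − 2580 = −81 kJ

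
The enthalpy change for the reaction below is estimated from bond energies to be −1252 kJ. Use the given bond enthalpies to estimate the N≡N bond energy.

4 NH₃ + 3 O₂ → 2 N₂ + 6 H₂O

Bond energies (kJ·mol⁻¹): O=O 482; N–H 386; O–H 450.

Let D be the N≡N bond energy.
Σ(broken) = 12×386 + 3×482 = 6078
Σ(formed) = 2×D + 12×450 = 5400 + 2D
ΔH = Σ(broken) − Σ(formed) = (6078) − (5400 + 2D) = +678 − 2D
Setting this equal to −1252 kJ gives 2D = 1930, so D = 965 kJ/mol.

D(N≡N) ≈ 965 kJ/mol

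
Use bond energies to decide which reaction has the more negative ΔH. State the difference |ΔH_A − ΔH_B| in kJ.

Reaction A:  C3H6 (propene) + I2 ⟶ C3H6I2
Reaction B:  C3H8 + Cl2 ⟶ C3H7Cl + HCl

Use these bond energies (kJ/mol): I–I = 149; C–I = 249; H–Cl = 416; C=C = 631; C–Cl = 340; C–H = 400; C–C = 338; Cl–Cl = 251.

Reaction B, by 49 kJ

Reaction A:
  Bonds broken (reactants):
    C–C: 1 × 338 = 338
    C–H: 6 × 400 = 2400
    C=C: 1 × 631 = 631
    I–I: 1 × 149 = 149
    Σ(broken) = 3518 kJ
  Bonds formed (products):
    C–C: 2 × 338 = 676
    C–H: 6 × 400 = 2400
    C–I: 2 × 249 = 498
    Σ(formed) = 3574 kJ
  ΔH_A = 3518 − 3574 = −56 kJ
Reaction B:
  Bonds broken (reactants):
    C–C: 2 × 338 = 676
    C–H: 8 × 400 = 3200
    Cl–Cl: 1 × 251 = 251
    Σ(broken) = 4127 kJ
  Bonds formed (products):
    C–C: 2 × 338 = 676
    C–Cl: 1 × 340 = 340
    C–H: 7 × 400 = 2800
    H–Cl: 1 × 416 = 416
    Σ(formed) = 4232 kJ
  ΔH_B = 4127 − 4232 = −105 kJ
ΔH_A − ΔH_B = +49 kJ, so reaction B has the more negative ΔH; |ΔH_A − ΔH_B| = 49 kJ.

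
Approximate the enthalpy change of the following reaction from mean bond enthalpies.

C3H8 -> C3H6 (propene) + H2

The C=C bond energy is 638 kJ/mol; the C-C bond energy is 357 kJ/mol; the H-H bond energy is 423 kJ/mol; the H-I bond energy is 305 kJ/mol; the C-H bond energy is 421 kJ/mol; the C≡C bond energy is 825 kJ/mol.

ΔH ≈ +138 kJ

Bonds broken (reactants):
  C-C: 2 × 357 = 714
  C-H: 8 × 421 = 3368
  Σ(broken) = 4082 kJ
Bonds formed (products):
  C-C: 1 × 357 = 357
  C-H: 6 × 421 = 2526
  C=C: 1 × 638 = 638
  H-H: 1 × 423 = 423
  Σ(formed) = 3944 kJ
ΔH = Σ(broken) − Σ(formed) = 4082 − 3944 = +138 kJ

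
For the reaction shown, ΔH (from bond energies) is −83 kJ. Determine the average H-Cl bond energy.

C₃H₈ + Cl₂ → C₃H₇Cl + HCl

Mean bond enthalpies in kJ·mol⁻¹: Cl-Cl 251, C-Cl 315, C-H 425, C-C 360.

D(H-Cl) ≈ 444 kJ/mol

Let D be the H-Cl bond energy.
Σ(broken) = 2×360 + 8×425 + 1×251 = 4371
Σ(formed) = 2×360 + 1×315 + 7×425 + 1×D = 4010 + D
ΔH = Σ(broken) − Σ(formed) = (4371) − (4010 + D) = +361 − D
Setting this equal to −83 kJ gives D = 444 kJ/mol.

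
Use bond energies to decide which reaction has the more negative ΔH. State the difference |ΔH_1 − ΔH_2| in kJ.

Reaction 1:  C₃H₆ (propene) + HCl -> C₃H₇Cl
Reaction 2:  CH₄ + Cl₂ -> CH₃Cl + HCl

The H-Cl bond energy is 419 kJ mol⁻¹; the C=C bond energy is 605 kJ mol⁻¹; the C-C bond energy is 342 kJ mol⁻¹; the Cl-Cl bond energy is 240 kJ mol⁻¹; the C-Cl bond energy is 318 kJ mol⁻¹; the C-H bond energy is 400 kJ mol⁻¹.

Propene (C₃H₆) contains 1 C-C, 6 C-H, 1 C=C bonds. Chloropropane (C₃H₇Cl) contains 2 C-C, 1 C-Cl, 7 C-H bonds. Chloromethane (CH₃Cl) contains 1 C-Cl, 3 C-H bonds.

Reaction 1:
  Bonds broken (reactants):
    C-C: 1 × 342 = 342
    C-H: 6 × 400 = 2400
    C=C: 1 × 605 = 605
    H-Cl: 1 × 419 = 419
    Σ(broken) = 3766 kJ
  Bonds formed (products):
    C-C: 2 × 342 = 684
    C-Cl: 1 × 318 = 318
    C-H: 7 × 400 = 2800
    Σ(formed) = 3802 kJ
  ΔH_1 = 3766 − 3802 = −36 kJ
Reaction 2:
  Bonds broken (reactants):
    C-H: 4 × 400 = 1600
    Cl-Cl: 1 × 240 = 240
    Σ(broken) = 1840 kJ
  Bonds formed (products):
    C-Cl: 1 × 318 = 318
    C-H: 3 × 400 = 1200
    H-Cl: 1 × 419 = 419
    Σ(formed) = 1937 kJ
  ΔH_2 = 1840 − 1937 = −97 kJ
ΔH_1 − ΔH_2 = +61 kJ, so reaction 2 has the more negative ΔH; |ΔH_1 − ΔH_2| = 61 kJ.

Reaction 2, by 61 kJ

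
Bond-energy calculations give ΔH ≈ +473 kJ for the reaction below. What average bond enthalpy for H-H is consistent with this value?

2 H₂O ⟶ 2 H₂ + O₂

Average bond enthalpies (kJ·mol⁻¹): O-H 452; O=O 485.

Let D be the H-H bond energy.
Σ(broken) = 4×452 = 1808
Σ(formed) = 2×D + 1×485 = 485 + 2D
ΔH = Σ(broken) − Σ(formed) = (1808) − (485 + 2D) = +1323 − 2D
Setting this equal to +473 kJ gives 2D = 850, so D = 425 kJ/mol.

D(H-H) ≈ 425 kJ/mol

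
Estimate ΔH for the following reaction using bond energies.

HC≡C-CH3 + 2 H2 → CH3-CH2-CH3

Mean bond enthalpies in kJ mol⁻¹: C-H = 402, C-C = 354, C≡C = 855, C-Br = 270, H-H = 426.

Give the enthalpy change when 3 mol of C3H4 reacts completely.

ΔH = −765 kJ

Bonds broken (reactants):
  C≡C: 1 × 855 = 855
  C-C: 1 × 354 = 354
  C-H: 4 × 402 = 1608
  H-H: 2 × 426 = 852
  Σ(broken) = 3669 kJ
Bonds formed (products):
  C-C: 2 × 354 = 708
  C-H: 8 × 402 = 3216
  Σ(formed) = 3924 kJ
ΔH = Σ(broken) − Σ(formed) = 3669 − 3924 = −255 kJ
For 3× the reaction as written: 3 × (−255) = −765 kJ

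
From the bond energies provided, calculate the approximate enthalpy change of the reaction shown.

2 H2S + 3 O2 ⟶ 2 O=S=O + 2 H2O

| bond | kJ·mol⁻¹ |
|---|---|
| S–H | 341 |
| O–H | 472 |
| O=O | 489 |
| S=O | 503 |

Bonds broken (reactants):
  O=O: 3 × 489 = 1467
  S–H: 4 × 341 = 1364
  Σ(broken) = 2831 kJ
Bonds formed (products):
  O–H: 4 × 472 = 1888
  S=O: 4 × 503 = 2012
  Σ(formed) = 3900 kJ
ΔH = Σ(broken) − Σ(formed) = 2831 − 3900 = −1069 kJ

ΔH ≈ −1069 kJ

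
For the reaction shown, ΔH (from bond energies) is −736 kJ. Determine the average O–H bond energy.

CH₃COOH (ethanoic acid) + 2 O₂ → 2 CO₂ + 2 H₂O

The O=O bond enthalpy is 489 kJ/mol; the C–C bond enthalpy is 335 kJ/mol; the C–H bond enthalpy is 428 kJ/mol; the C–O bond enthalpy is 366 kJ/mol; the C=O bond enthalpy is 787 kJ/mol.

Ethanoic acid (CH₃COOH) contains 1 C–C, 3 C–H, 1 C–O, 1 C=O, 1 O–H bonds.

D(O–H) ≈ 446 kJ/mol

Let D be the O–H bond energy.
Σ(broken) = 1×335 + 3×428 + 1×366 + 1×787 + 1×D + 2×489 = 3750 + D
Σ(formed) = 4×787 + 4×D = 3148 + 4D
ΔH = Σ(broken) − Σ(formed) = (3750 + D) − (3148 + 4D) = +602 − 3D
Setting this equal to −736 kJ gives 3D = 1338, so D = 446 kJ/mol.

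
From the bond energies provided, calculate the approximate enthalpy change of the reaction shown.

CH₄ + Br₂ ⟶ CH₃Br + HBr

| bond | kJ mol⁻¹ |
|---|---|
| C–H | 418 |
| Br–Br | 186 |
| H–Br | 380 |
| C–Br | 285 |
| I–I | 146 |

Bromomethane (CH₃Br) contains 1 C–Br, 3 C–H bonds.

ΔH ≈ −61 kJ

Bonds broken (reactants):
  Br–Br: 1 × 186 = 186
  C–H: 4 × 418 = 1672
  Σ(broken) = 1858 kJ
Bonds formed (products):
  C–Br: 1 × 285 = 285
  C–H: 3 × 418 = 1254
  H–Br: 1 × 380 = 380
  Σ(formed) = 1919 kJ
ΔH = Σ(broken) − Σ(formed) = 1858 − 1919 = −61 kJ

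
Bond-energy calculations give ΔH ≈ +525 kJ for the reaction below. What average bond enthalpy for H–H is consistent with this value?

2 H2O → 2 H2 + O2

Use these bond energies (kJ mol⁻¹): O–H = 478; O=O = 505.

D(H–H) ≈ 441 kJ/mol

Let D be the H–H bond energy.
Σ(broken) = 4×478 = 1912
Σ(formed) = 2×D + 1×505 = 505 + 2D
ΔH = Σ(broken) − Σ(formed) = (1912) − (505 + 2D) = +1407 − 2D
Setting this equal to +525 kJ gives 2D = 882, so D = 441 kJ/mol.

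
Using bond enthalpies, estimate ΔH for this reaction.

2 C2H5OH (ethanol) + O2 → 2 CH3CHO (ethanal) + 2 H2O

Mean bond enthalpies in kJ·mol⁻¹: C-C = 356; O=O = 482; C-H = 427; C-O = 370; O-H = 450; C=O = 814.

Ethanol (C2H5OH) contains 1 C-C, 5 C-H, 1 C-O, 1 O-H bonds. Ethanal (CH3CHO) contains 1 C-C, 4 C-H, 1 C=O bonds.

ΔH ≈ −452 kJ

Bonds broken (reactants):
  C-C: 2 × 356 = 712
  C-H: 10 × 427 = 4270
  C-O: 2 × 370 = 740
  O-H: 2 × 450 = 900
  O=O: 1 × 482 = 482
  Σ(broken) = 7104 kJ
Bonds formed (products):
  C-C: 2 × 356 = 712
  C-H: 8 × 427 = 3416
  C=O: 2 × 814 = 1628
  O-H: 4 × 450 = 1800
  Σ(formed) = 7556 kJ
ΔH = Σ(broken) − Σ(formed) = 7104 − 7556 = −452 kJ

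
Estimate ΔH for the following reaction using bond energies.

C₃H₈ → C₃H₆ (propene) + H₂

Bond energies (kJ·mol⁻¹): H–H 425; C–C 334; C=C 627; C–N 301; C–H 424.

ΔH ≈ +130 kJ

Bonds broken (reactants):
  C–C: 2 × 334 = 668
  C–H: 8 × 424 = 3392
  Σ(broken) = 4060 kJ
Bonds formed (products):
  C–C: 1 × 334 = 334
  C–H: 6 × 424 = 2544
  C=C: 1 × 627 = 627
  H–H: 1 × 425 = 425
  Σ(formed) = 3930 kJ
ΔH = Σ(broken) − Σ(formed) = 4060 − 3930 = +130 kJ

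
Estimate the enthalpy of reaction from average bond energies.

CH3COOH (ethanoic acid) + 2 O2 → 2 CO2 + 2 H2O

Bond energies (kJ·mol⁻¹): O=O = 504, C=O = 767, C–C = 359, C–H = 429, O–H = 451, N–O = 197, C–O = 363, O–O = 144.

Bonds broken (reactants):
  C–C: 1 × 359 = 359
  C–H: 3 × 429 = 1287
  C–O: 1 × 363 = 363
  C=O: 1 × 767 = 767
  O–H: 1 × 451 = 451
  O=O: 2 × 504 = 1008
  Σ(broken) = 4235 kJ
Bonds formed (products):
  C=O: 4 × 767 = 3068
  O–H: 4 × 451 = 1804
  Σ(formed) = 4872 kJ
ΔH = Σ(broken) − Σ(formed) = 4235 − 4872 = −637 kJ

ΔH ≈ −637 kJ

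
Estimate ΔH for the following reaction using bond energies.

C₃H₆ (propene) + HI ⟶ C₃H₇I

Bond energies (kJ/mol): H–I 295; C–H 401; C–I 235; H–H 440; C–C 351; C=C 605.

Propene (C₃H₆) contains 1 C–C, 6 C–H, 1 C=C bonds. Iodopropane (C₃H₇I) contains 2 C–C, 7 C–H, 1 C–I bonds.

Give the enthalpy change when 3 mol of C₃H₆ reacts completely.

ΔH = −261 kJ

Bonds broken (reactants):
  C–C: 1 × 351 = 351
  C–H: 6 × 401 = 2406
  C=C: 1 × 605 = 605
  H–I: 1 × 295 = 295
  Σ(broken) = 3657 kJ
Bonds formed (products):
  C–C: 2 × 351 = 702
  C–H: 7 × 401 = 2807
  C–I: 1 × 235 = 235
  Σ(formed) = 3744 kJ
ΔH = Σ(broken) − Σ(formed) = 3657 − 3744 = −87 kJ
For 3× the reaction as written: 3 × (−87) = −261 kJ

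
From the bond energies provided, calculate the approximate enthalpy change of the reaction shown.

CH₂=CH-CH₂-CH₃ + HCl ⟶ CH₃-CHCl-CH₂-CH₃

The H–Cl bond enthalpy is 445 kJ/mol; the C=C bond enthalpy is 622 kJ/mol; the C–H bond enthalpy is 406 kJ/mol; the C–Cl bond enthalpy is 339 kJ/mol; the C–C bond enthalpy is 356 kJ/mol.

Bonds broken (reactants):
  C–C: 2 × 356 = 712
  C–H: 8 × 406 = 3248
  C=C: 1 × 622 = 622
  H–Cl: 1 × 445 = 445
  Σ(broken) = 5027 kJ
Bonds formed (products):
  C–C: 3 × 356 = 1068
  C–Cl: 1 × 339 = 339
  C–H: 9 × 406 = 3654
  Σ(formed) = 5061 kJ
ΔH = Σ(broken) − Σ(formed) = 5027 − 5061 = −34 kJ

ΔH ≈ −34 kJ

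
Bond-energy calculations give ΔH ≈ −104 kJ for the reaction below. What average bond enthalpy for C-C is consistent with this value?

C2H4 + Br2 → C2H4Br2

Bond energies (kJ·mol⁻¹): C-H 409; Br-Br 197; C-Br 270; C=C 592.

Let D be the C-C bond energy.
Σ(broken) = 1×197 + 4×409 + 1×592 = 2425
Σ(formed) = 2×270 + 1×D + 4×409 = 2176 + D
ΔH = Σ(broken) − Σ(formed) = (2425) − (2176 + D) = +249 − D
Setting this equal to −104 kJ gives D = 353 kJ/mol.

D(C-C) ≈ 353 kJ/mol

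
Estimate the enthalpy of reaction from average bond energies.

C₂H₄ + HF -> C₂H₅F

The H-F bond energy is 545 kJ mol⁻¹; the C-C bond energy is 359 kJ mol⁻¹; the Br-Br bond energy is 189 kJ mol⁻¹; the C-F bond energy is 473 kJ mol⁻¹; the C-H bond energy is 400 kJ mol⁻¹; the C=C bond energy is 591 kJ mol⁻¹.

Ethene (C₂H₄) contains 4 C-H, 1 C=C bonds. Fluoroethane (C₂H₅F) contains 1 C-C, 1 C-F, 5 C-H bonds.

ΔH ≈ −96 kJ

Bonds broken (reactants):
  C-H: 4 × 400 = 1600
  C=C: 1 × 591 = 591
  H-F: 1 × 545 = 545
  Σ(broken) = 2736 kJ
Bonds formed (products):
  C-C: 1 × 359 = 359
  C-F: 1 × 473 = 473
  C-H: 5 × 400 = 2000
  Σ(formed) = 2832 kJ
ΔH = Σ(broken) − Σ(formed) = 2736 − 2832 = −96 kJ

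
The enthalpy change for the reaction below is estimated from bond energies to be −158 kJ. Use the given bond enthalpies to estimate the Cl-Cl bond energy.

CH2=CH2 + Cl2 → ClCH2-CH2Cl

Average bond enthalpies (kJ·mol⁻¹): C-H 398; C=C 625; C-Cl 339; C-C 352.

Let D be the Cl-Cl bond energy.
Σ(broken) = 4×398 + 1×625 + 1×D = 2217 + D
Σ(formed) = 1×352 + 2×339 + 4×398 = 2622
ΔH = Σ(broken) − Σ(formed) = (2217 + D) − (2622) = −405 + D
Setting this equal to −158 kJ gives D = 247 kJ/mol.

D(Cl-Cl) ≈ 247 kJ/mol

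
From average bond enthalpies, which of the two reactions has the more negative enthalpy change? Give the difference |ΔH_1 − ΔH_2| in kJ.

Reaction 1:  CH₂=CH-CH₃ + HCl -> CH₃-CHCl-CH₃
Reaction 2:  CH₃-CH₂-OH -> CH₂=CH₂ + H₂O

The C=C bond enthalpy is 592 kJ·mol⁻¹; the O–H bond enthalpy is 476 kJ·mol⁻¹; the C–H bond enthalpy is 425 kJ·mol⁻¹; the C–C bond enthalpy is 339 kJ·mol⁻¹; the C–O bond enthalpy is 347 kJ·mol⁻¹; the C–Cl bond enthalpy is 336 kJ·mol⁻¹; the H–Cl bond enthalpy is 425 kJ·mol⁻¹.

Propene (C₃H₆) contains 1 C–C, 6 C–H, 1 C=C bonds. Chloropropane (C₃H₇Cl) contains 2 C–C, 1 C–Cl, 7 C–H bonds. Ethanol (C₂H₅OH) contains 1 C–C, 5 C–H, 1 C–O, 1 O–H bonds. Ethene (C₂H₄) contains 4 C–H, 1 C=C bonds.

Reaction 1, by 126 kJ

Reaction 1:
  Bonds broken (reactants):
    C–C: 1 × 339 = 339
    C–H: 6 × 425 = 2550
    C=C: 1 × 592 = 592
    H–Cl: 1 × 425 = 425
    Σ(broken) = 3906 kJ
  Bonds formed (products):
    C–C: 2 × 339 = 678
    C–Cl: 1 × 336 = 336
    C–H: 7 × 425 = 2975
    Σ(formed) = 3989 kJ
  ΔH_1 = 3906 − 3989 = −83 kJ
Reaction 2:
  Bonds broken (reactants):
    C–C: 1 × 339 = 339
    C–H: 5 × 425 = 2125
    C–O: 1 × 347 = 347
    O–H: 1 × 476 = 476
    Σ(broken) = 3287 kJ
  Bonds formed (products):
    C–H: 4 × 425 = 1700
    C=C: 1 × 592 = 592
    O–H: 2 × 476 = 952
    Σ(formed) = 3244 kJ
  ΔH_2 = 3287 − 3244 = +43 kJ
ΔH_1 − ΔH_2 = −126 kJ, so reaction 1 has the more negative ΔH; |ΔH_1 − ΔH_2| = 126 kJ.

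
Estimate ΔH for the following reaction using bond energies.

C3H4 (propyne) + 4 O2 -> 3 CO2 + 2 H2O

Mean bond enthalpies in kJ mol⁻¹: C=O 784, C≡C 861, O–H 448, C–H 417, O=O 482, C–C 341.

ΔH ≈ −1698 kJ

Bonds broken (reactants):
  C≡C: 1 × 861 = 861
  C–C: 1 × 341 = 341
  C–H: 4 × 417 = 1668
  O=O: 4 × 482 = 1928
  Σ(broken) = 4798 kJ
Bonds formed (products):
  C=O: 6 × 784 = 4704
  O–H: 4 × 448 = 1792
  Σ(formed) = 6496 kJ
ΔH = Σ(broken) − Σ(formed) = 4798 − 6496 = −1698 kJ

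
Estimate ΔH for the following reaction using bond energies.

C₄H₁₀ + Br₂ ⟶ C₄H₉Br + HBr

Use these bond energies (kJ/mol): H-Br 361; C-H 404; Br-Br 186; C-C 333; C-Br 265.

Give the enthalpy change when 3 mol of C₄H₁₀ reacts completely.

Bonds broken (reactants):
  Br-Br: 1 × 186 = 186
  C-C: 3 × 333 = 999
  C-H: 10 × 404 = 4040
  Σ(broken) = 5225 kJ
Bonds formed (products):
  C-Br: 1 × 265 = 265
  C-C: 3 × 333 = 999
  C-H: 9 × 404 = 3636
  H-Br: 1 × 361 = 361
  Σ(formed) = 5261 kJ
ΔH = Σ(broken) − Σ(formed) = 5225 − 5261 = −36 kJ
For 3× the reaction as written: 3 × (−36) = −108 kJ

ΔH = −108 kJ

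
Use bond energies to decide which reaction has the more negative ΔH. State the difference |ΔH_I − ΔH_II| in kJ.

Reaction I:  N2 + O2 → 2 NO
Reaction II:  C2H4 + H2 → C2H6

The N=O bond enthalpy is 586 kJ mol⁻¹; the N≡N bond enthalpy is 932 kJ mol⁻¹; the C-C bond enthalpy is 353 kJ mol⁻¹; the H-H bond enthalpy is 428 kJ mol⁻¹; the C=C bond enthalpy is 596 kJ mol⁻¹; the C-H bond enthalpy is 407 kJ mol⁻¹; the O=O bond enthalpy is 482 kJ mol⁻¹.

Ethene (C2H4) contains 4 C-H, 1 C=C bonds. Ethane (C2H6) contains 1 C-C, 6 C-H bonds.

Reaction I:
  Bonds broken (reactants):
    N≡N: 1 × 932 = 932
    O=O: 1 × 482 = 482
    Σ(broken) = 1414 kJ
  Bonds formed (products):
    N=O: 2 × 586 = 1172
    Σ(formed) = 1172 kJ
  ΔH_I = 1414 − 1172 = +242 kJ
Reaction II:
  Bonds broken (reactants):
    C-H: 4 × 407 = 1628
    C=C: 1 × 596 = 596
    H-H: 1 × 428 = 428
    Σ(broken) = 2652 kJ
  Bonds formed (products):
    C-C: 1 × 353 = 353
    C-H: 6 × 407 = 2442
    Σ(formed) = 2795 kJ
  ΔH_II = 2652 − 2795 = −143 kJ
ΔH_I − ΔH_II = +385 kJ, so reaction II has the more negative ΔH; |ΔH_I − ΔH_II| = 385 kJ.

Reaction II, by 385 kJ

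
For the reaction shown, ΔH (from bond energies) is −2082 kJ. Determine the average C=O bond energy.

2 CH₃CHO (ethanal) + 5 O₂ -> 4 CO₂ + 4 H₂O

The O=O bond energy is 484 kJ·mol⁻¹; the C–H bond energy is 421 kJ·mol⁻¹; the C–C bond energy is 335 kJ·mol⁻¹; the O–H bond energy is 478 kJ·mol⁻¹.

D(C=O) ≈ 786 kJ/mol

Let D be the C=O bond energy.
Σ(broken) = 2×335 + 8×421 + 2×D + 5×484 = 6458 + 2D
Σ(formed) = 8×D + 8×478 = 3824 + 8D
ΔH = Σ(broken) − Σ(formed) = (6458 + 2D) − (3824 + 8D) = +2634 − 6D
Setting this equal to −2082 kJ gives 6D = 4716, so D = 786 kJ/mol.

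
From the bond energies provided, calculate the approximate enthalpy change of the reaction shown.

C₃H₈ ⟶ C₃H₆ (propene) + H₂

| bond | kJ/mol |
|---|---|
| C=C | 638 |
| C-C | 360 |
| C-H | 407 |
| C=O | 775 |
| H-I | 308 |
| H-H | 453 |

ΔH ≈ +83 kJ

Bonds broken (reactants):
  C-C: 2 × 360 = 720
  C-H: 8 × 407 = 3256
  Σ(broken) = 3976 kJ
Bonds formed (products):
  C-C: 1 × 360 = 360
  C-H: 6 × 407 = 2442
  C=C: 1 × 638 = 638
  H-H: 1 × 453 = 453
  Σ(formed) = 3893 kJ
ΔH = Σ(broken) − Σ(formed) = 3976 − 3893 = +83 kJ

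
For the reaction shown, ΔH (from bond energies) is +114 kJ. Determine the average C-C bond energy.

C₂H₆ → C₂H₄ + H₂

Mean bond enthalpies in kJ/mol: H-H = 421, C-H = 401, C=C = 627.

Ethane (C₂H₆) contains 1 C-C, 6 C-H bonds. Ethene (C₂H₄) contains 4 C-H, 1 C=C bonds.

D(C-C) ≈ 360 kJ/mol

Let D be the C-C bond energy.
Σ(broken) = 1×D + 6×401 = 2406 + D
Σ(formed) = 4×401 + 1×627 + 1×421 = 2652
ΔH = Σ(broken) − Σ(formed) = (2406 + D) − (2652) = −246 + D
Setting this equal to +114 kJ gives D = 360 kJ/mol.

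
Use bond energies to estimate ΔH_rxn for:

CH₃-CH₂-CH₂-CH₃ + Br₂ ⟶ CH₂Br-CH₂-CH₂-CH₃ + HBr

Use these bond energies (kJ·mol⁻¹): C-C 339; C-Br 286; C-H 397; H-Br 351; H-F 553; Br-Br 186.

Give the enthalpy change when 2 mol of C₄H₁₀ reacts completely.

Bonds broken (reactants):
  Br-Br: 1 × 186 = 186
  C-C: 3 × 339 = 1017
  C-H: 10 × 397 = 3970
  Σ(broken) = 5173 kJ
Bonds formed (products):
  C-Br: 1 × 286 = 286
  C-C: 3 × 339 = 1017
  C-H: 9 × 397 = 3573
  H-Br: 1 × 351 = 351
  Σ(formed) = 5227 kJ
ΔH = Σ(broken) − Σ(formed) = 5173 − 5227 = −54 kJ
For 2× the reaction as written: 2 × (−54) = −108 kJ

ΔH = −108 kJ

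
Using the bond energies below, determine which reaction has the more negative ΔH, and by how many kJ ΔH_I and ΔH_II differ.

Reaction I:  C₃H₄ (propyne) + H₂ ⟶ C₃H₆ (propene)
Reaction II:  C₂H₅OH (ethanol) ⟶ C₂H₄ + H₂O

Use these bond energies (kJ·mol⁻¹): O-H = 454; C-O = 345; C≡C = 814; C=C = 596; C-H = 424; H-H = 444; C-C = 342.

Reaction I, by 247 kJ

Reaction I:
  Bonds broken (reactants):
    C≡C: 1 × 814 = 814
    C-C: 1 × 342 = 342
    C-H: 4 × 424 = 1696
    H-H: 1 × 444 = 444
    Σ(broken) = 3296 kJ
  Bonds formed (products):
    C-C: 1 × 342 = 342
    C-H: 6 × 424 = 2544
    C=C: 1 × 596 = 596
    Σ(formed) = 3482 kJ
  ΔH_I = 3296 − 3482 = −186 kJ
Reaction II:
  Bonds broken (reactants):
    C-C: 1 × 342 = 342
    C-H: 5 × 424 = 2120
    C-O: 1 × 345 = 345
    O-H: 1 × 454 = 454
    Σ(broken) = 3261 kJ
  Bonds formed (products):
    C-H: 4 × 424 = 1696
    C=C: 1 × 596 = 596
    O-H: 2 × 454 = 908
    Σ(formed) = 3200 kJ
  ΔH_II = 3261 − 3200 = +61 kJ
ΔH_I − ΔH_II = −247 kJ, so reaction I has the more negative ΔH; |ΔH_I − ΔH_II| = 247 kJ.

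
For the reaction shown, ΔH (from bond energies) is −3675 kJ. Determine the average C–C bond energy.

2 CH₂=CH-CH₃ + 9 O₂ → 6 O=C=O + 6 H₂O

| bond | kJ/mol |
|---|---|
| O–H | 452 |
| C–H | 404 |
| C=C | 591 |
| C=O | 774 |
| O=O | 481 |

Let D be the C–C bond energy.
Σ(broken) = 2×D + 12×404 + 2×591 + 9×481 = 10359 + 2D
Σ(formed) = 12×774 + 12×452 = 14712
ΔH = Σ(broken) − Σ(formed) = (10359 + 2D) − (14712) = −4353 + 2D
Setting this equal to −3675 kJ gives 2D = 678, so D = 339 kJ/mol.

D(C–C) ≈ 339 kJ/mol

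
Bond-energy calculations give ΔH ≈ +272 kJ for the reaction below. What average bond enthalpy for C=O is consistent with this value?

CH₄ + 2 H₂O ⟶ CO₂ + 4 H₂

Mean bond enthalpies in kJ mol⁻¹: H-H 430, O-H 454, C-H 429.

D(C=O) ≈ 770 kJ/mol

Let D be the C=O bond energy.
Σ(broken) = 4×429 + 4×454 = 3532
Σ(formed) = 2×D + 4×430 = 1720 + 2D
ΔH = Σ(broken) − Σ(formed) = (3532) − (1720 + 2D) = +1812 − 2D
Setting this equal to +272 kJ gives 2D = 1540, so D = 770 kJ/mol.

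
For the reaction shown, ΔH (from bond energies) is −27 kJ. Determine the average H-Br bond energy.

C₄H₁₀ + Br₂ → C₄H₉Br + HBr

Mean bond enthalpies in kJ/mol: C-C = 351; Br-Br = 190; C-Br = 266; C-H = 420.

Let D be the H-Br bond energy.
Σ(broken) = 1×190 + 3×351 + 10×420 = 5443
Σ(formed) = 1×266 + 3×351 + 9×420 + 1×D = 5099 + D
ΔH = Σ(broken) − Σ(formed) = (5443) − (5099 + D) = +344 − D
Setting this equal to −27 kJ gives D = 371 kJ/mol.

D(H-Br) ≈ 371 kJ/mol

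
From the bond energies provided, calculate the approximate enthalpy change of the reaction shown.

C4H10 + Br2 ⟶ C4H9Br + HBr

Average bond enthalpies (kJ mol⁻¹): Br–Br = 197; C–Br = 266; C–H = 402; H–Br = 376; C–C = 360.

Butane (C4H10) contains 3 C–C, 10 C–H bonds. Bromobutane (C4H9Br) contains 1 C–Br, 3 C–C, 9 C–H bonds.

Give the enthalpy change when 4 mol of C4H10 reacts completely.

ΔH = −172 kJ

Bonds broken (reactants):
  Br–Br: 1 × 197 = 197
  C–C: 3 × 360 = 1080
  C–H: 10 × 402 = 4020
  Σ(broken) = 5297 kJ
Bonds formed (products):
  C–Br: 1 × 266 = 266
  C–C: 3 × 360 = 1080
  C–H: 9 × 402 = 3618
  H–Br: 1 × 376 = 376
  Σ(formed) = 5340 kJ
ΔH = Σ(broken) − Σ(formed) = 5297 − 5340 = −43 kJ
For 4× the reaction as written: 4 × (−43) = −172 kJ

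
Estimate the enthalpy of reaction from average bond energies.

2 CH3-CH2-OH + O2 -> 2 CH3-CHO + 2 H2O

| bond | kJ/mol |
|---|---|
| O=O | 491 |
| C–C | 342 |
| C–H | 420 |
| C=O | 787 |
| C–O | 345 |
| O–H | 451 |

Bonds broken (reactants):
  C–C: 2 × 342 = 684
  C–H: 10 × 420 = 4200
  C–O: 2 × 345 = 690
  O–H: 2 × 451 = 902
  O=O: 1 × 491 = 491
  Σ(broken) = 6967 kJ
Bonds formed (products):
  C–C: 2 × 342 = 684
  C–H: 8 × 420 = 3360
  C=O: 2 × 787 = 1574
  O–H: 4 × 451 = 1804
  Σ(formed) = 7422 kJ
ΔH = Σ(broken) − Σ(formed) = 6967 − 7422 = −455 kJ

ΔH ≈ −455 kJ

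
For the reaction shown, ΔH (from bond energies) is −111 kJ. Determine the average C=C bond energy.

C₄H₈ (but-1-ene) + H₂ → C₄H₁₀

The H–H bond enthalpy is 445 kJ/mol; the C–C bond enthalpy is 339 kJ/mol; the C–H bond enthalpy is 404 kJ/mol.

Let D be the C=C bond energy.
Σ(broken) = 2×339 + 8×404 + 1×D + 1×445 = 4355 + D
Σ(formed) = 3×339 + 10×404 = 5057
ΔH = Σ(broken) − Σ(formed) = (4355 + D) − (5057) = −702 + D
Setting this equal to −111 kJ gives D = 591 kJ/mol.

D(C=C) ≈ 591 kJ/mol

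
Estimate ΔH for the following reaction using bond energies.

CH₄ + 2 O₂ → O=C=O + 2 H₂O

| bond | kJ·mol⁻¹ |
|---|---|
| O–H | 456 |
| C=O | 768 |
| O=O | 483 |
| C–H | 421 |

Bonds broken (reactants):
  C–H: 4 × 421 = 1684
  O=O: 2 × 483 = 966
  Σ(broken) = 2650 kJ
Bonds formed (products):
  C=O: 2 × 768 = 1536
  O–H: 4 × 456 = 1824
  Σ(formed) = 3360 kJ
ΔH = Σ(broken) − Σ(formed) = 2650 − 3360 = −710 kJ

ΔH ≈ −710 kJ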